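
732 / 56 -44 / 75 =13109 / 1050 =12.48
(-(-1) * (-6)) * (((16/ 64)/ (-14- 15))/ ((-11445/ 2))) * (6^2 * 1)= -36/ 110635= -0.00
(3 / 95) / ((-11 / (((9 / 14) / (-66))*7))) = 9 / 45980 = 0.00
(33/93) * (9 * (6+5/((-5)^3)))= 14751/775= 19.03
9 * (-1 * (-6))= 54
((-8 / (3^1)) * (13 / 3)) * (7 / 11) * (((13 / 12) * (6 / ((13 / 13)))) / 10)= -2366 / 495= -4.78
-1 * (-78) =78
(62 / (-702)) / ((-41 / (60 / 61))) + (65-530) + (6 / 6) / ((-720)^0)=-135773668 / 292617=-464.00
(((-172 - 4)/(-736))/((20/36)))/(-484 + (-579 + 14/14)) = -11/27140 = -0.00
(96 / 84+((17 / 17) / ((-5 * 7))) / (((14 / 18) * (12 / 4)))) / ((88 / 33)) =831 / 1960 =0.42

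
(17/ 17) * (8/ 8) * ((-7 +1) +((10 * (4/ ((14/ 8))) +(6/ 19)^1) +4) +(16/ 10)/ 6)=42772/ 1995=21.44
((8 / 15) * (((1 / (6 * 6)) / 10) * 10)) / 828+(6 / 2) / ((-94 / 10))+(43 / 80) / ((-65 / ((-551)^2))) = -3429721241329 / 1365951600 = -2510.87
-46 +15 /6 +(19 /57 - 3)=-277 /6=-46.17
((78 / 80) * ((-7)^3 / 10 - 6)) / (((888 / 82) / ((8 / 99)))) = -214799 / 732600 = -0.29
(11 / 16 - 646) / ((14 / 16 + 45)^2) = -41300 / 134689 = -0.31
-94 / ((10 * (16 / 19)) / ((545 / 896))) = -6.79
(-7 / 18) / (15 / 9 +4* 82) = -7 / 5934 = -0.00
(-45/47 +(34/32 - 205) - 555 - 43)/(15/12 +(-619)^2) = -201259/96046004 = -0.00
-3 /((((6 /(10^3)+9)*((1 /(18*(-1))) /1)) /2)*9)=2000 /1501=1.33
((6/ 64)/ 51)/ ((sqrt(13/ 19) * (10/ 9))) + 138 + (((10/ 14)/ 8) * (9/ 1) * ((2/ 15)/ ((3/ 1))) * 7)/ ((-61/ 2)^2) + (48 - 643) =-457.00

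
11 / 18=0.61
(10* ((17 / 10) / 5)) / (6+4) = 17 / 50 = 0.34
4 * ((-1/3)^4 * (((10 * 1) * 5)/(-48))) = -25/486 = -0.05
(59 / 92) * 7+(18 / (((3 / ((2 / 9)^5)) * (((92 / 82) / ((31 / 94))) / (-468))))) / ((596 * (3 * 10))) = 94879371659 / 21135474180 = 4.49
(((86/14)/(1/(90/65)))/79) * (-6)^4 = 1003104/7189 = 139.53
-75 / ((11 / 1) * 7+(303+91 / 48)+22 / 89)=-0.20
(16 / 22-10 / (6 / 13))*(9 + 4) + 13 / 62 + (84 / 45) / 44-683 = -9769241 / 10230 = -954.96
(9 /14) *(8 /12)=3 /7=0.43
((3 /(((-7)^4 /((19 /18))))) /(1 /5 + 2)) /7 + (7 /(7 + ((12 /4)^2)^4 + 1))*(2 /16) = 0.00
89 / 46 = 1.93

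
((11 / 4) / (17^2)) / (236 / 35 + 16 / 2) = 385 / 596496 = 0.00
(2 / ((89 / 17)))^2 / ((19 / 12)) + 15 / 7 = 2354589 / 1053493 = 2.24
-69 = -69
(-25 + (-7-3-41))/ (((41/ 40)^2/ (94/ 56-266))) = 224990400/ 11767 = 19120.46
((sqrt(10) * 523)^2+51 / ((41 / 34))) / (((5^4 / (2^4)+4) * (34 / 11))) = 9869078912 / 480233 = 20550.61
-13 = -13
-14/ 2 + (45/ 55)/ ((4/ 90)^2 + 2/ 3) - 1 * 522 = -7860701/ 14894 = -527.78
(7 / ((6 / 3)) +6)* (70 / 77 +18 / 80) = 9481 / 880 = 10.77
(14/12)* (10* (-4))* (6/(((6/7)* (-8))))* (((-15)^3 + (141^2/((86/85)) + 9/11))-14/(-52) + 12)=24537822365/36894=665089.78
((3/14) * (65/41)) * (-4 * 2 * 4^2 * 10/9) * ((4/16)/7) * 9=-15.53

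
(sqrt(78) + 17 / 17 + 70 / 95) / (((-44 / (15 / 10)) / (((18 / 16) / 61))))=-0.01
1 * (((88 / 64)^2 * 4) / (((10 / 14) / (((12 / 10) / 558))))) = 847 / 37200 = 0.02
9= 9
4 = 4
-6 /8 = -3 /4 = -0.75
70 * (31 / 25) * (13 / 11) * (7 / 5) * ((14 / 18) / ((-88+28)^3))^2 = 967603 / 519631200000000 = 0.00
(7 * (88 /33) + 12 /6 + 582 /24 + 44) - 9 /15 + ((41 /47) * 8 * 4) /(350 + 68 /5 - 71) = 364758139 /4125660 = 88.41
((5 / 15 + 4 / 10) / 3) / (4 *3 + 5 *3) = 11 / 1215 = 0.01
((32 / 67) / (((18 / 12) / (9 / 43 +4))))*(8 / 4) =23168 / 8643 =2.68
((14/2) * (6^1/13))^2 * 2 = 3528/169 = 20.88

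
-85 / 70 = -17 / 14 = -1.21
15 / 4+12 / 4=27 / 4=6.75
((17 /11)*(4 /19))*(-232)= -15776 /209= -75.48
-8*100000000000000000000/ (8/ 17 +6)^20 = -32513851253180580179212808/ 672749994932560009201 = -48329.77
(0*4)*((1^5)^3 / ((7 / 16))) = 0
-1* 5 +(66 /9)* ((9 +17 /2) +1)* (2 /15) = 589 /45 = 13.09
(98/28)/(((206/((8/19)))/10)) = 140/1957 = 0.07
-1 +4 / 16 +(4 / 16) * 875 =218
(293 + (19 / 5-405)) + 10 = -491 / 5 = -98.20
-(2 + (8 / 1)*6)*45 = -2250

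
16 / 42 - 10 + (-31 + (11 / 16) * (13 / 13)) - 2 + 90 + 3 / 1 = 17159 / 336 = 51.07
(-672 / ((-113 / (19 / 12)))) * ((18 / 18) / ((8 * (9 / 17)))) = 2261 / 1017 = 2.22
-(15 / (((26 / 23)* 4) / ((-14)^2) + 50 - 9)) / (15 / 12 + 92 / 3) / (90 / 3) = -0.00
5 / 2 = 2.50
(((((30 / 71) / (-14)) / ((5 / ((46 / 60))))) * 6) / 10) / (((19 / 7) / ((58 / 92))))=-87 / 134900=-0.00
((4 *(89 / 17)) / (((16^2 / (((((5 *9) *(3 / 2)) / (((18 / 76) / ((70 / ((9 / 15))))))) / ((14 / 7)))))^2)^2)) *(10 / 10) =372467025.97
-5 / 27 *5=-25 / 27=-0.93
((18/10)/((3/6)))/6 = 3/5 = 0.60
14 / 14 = 1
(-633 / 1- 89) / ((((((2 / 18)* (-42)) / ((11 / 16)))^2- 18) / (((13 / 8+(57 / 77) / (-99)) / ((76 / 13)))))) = -24364821 / 3424288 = -7.12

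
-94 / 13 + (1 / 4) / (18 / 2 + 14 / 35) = -17607 / 2444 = -7.20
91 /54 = 1.69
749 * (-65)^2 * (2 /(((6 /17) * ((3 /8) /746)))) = 321060048400 /9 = 35673338711.11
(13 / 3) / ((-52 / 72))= -6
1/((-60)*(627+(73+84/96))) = -2/84105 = -0.00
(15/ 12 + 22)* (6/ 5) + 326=3539/ 10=353.90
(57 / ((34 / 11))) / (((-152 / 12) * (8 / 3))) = -297 / 544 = -0.55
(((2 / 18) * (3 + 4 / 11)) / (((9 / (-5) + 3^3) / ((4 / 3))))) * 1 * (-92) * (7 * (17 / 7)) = -578680 / 18711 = -30.93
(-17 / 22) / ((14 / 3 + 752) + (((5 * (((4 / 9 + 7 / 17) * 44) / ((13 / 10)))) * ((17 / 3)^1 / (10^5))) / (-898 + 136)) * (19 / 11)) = -1136713500 / 1113087662621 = -0.00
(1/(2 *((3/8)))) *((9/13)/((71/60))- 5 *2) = -34760/2769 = -12.55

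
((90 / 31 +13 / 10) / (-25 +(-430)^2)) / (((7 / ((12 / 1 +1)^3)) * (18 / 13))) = 0.01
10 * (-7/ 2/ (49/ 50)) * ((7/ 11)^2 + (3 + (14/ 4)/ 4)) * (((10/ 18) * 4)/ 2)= -863125/ 5082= -169.84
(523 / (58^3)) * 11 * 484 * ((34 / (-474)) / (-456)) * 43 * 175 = 89050255525 / 5271536016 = 16.89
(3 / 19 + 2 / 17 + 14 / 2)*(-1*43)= -312.85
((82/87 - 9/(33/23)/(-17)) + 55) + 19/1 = 1225243/16269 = 75.31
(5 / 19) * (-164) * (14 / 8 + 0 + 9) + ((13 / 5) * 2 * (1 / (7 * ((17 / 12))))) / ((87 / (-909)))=-469.43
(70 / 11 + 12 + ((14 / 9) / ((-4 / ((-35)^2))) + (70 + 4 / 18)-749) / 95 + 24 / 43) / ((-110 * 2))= -1823137 / 59314200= -0.03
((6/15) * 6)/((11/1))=12/55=0.22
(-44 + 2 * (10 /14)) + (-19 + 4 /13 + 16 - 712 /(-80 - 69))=-548939 /13559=-40.49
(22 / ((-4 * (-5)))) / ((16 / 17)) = 1.17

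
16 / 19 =0.84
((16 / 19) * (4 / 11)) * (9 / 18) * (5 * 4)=640 / 209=3.06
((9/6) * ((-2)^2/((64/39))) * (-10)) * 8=-585/2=-292.50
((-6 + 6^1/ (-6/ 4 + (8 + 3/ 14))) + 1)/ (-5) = 193/ 235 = 0.82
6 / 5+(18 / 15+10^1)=62 / 5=12.40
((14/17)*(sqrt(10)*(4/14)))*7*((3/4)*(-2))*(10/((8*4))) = -105*sqrt(10)/136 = -2.44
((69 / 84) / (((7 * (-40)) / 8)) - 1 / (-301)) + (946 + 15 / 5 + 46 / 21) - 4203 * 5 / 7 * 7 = -2536469347 / 126420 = -20063.83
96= 96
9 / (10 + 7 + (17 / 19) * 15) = 171 / 578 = 0.30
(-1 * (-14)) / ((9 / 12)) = 56 / 3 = 18.67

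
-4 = -4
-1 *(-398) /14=199 /7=28.43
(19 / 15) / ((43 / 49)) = 931 / 645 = 1.44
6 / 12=1 / 2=0.50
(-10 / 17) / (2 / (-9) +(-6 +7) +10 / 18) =-15 / 34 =-0.44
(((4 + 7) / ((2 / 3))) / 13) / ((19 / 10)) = 165 / 247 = 0.67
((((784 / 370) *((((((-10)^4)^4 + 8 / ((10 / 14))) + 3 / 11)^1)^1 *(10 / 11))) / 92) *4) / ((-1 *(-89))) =18747826086956543248 / 1992265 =9410307407376.30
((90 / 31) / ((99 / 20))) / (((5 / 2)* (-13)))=-80 / 4433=-0.02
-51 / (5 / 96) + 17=-4811 / 5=-962.20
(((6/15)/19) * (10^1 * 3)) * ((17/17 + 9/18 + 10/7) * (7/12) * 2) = 41/19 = 2.16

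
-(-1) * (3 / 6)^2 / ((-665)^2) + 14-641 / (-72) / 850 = 15167274461 / 1082566800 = 14.01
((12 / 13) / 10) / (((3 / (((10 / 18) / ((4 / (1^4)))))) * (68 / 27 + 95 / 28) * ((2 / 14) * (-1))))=-294 / 58097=-0.01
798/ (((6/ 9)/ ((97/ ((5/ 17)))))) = 1973853/ 5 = 394770.60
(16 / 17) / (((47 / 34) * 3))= 32 / 141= 0.23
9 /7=1.29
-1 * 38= -38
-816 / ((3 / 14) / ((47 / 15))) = -178976 / 15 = -11931.73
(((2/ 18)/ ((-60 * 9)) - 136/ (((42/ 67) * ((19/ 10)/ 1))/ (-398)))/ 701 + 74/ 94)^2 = 1952734124330096472430081/ 453531621060565059600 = 4305.62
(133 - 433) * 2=-600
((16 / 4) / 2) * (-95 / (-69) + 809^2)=90318568 / 69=1308964.75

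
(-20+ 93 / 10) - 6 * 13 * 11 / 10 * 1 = -193 / 2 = -96.50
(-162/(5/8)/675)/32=-3/250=-0.01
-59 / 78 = -0.76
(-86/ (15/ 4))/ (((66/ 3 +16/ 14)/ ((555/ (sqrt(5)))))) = -44548 * sqrt(5)/ 405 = -245.96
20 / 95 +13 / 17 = 315 / 323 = 0.98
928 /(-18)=-464 /9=-51.56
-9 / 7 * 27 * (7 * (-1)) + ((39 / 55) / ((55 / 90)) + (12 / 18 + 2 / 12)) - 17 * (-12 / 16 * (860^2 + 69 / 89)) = 6093200273191 / 646140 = 9430154.88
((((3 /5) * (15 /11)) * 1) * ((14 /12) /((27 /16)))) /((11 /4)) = 224 /1089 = 0.21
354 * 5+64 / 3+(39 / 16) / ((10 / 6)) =430271 / 240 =1792.80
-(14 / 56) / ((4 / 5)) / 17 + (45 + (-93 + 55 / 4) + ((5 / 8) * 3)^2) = -33459 / 1088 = -30.75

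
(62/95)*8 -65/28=7713/2660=2.90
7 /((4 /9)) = 63 /4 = 15.75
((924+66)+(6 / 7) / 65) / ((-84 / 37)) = -1388906 / 3185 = -436.08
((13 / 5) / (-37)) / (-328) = 13 / 60680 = 0.00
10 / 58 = 5 / 29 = 0.17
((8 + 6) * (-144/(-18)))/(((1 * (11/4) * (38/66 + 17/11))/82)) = 7872/5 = 1574.40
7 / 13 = 0.54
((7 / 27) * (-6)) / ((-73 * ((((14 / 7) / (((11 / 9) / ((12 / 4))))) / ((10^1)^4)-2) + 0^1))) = -770000 / 72252261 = -0.01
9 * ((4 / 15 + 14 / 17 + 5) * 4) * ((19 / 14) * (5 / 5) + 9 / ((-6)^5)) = 12736153 / 42840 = 297.30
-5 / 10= -1 / 2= -0.50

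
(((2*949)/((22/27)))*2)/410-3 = 18858/2255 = 8.36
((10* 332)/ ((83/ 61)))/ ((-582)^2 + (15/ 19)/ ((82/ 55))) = 3801520/ 527732817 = 0.01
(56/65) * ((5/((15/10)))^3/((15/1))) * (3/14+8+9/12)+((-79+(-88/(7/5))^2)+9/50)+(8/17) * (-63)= 169360923391/43857450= 3861.62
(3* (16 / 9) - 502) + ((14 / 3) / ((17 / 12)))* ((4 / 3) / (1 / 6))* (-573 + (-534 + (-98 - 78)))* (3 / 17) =-5603666 / 867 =-6463.28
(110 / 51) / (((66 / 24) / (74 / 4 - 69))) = -2020 / 51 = -39.61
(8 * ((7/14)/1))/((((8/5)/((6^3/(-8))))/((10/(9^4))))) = -25/243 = -0.10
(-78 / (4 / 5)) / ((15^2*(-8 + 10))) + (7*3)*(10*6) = 75587 / 60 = 1259.78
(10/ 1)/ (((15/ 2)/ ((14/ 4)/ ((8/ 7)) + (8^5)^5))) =201487636602438195784379/ 4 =50371909150609548946094.75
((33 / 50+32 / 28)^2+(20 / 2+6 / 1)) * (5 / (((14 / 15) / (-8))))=-825.01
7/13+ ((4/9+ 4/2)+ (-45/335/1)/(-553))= 12931852/4334967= 2.98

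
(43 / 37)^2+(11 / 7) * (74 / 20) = 686613 / 95830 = 7.16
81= 81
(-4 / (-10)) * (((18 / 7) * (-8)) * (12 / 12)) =-8.23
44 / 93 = 0.47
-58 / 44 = -29 / 22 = -1.32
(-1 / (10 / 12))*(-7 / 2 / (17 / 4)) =84 / 85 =0.99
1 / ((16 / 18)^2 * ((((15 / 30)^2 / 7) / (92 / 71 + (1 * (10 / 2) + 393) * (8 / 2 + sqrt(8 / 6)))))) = 37611 * sqrt(3) / 4 + 16035327 / 284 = 72748.46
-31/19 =-1.63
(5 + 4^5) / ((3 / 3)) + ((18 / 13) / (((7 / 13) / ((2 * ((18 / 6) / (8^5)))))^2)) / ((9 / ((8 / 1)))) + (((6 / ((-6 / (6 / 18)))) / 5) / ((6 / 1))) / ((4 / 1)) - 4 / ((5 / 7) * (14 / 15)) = 1023.00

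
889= 889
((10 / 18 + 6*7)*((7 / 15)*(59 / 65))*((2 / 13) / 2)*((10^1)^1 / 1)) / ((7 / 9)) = 17.83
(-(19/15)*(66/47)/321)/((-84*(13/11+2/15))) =0.00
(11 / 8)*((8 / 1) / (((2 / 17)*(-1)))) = -187 / 2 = -93.50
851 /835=1.02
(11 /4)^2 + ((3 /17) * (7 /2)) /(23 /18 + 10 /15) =10717 /1360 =7.88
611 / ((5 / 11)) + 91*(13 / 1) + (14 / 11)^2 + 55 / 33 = 4592833 / 1815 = 2530.49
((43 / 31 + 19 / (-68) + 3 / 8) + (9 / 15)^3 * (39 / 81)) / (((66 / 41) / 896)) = 1919876168 / 2173875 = 883.16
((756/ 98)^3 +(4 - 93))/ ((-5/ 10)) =-253874/ 343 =-740.16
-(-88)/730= 44/365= 0.12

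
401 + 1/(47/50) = 18897/47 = 402.06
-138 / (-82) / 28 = 69 / 1148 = 0.06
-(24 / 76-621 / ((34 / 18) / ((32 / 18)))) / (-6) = -31447 / 323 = -97.36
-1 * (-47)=47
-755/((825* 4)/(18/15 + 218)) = -41374/825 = -50.15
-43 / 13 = -3.31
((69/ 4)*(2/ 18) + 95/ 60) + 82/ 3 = 185/ 6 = 30.83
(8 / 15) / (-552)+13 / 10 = 2689 / 2070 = 1.30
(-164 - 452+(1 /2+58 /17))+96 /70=-726753 /1190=-610.72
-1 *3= -3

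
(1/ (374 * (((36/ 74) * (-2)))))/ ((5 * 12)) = -37/ 807840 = -0.00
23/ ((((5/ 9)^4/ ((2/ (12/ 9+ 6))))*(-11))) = -452709/ 75625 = -5.99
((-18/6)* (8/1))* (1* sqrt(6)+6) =-144 - 24* sqrt(6) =-202.79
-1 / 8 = -0.12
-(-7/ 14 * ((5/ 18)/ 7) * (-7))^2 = -25/ 1296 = -0.02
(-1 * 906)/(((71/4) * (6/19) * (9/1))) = -11476/639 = -17.96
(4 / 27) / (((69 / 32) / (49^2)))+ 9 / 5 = 1553407 / 9315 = 166.76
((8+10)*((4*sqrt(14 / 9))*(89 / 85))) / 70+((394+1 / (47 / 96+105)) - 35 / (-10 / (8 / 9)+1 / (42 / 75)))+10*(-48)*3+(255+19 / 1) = -412366352 / 536731+1068*sqrt(14) / 2975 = -766.95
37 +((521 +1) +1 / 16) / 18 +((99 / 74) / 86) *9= 30307471 / 458208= 66.14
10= 10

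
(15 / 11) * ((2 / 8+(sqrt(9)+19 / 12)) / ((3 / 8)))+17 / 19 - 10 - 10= -959 / 627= -1.53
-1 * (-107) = 107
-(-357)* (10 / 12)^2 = 2975 / 12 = 247.92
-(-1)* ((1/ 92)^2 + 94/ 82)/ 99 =397849/ 34355376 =0.01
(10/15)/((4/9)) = 3/2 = 1.50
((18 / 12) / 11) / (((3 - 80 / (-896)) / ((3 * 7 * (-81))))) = -142884 / 1903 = -75.08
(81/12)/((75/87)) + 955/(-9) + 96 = -2053/900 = -2.28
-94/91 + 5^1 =361/91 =3.97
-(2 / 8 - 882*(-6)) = -21169 / 4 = -5292.25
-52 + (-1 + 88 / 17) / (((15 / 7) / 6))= -3426 / 85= -40.31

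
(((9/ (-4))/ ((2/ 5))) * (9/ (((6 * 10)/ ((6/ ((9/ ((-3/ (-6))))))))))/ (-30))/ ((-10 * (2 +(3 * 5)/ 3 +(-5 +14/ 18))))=-27/ 80000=-0.00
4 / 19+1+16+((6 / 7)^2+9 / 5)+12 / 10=19500 / 931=20.95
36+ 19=55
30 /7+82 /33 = 1564 /231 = 6.77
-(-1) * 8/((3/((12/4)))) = 8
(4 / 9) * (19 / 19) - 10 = -86 / 9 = -9.56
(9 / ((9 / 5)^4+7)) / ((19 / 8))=5625 / 25973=0.22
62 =62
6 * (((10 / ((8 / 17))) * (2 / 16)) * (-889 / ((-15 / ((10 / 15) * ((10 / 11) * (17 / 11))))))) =1284605 / 1452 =884.71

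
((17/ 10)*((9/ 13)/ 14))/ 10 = 153/ 18200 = 0.01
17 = 17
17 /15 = 1.13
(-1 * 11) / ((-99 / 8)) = 8 / 9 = 0.89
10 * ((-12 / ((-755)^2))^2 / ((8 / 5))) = 36 / 12997140025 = 0.00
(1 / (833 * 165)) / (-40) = -0.00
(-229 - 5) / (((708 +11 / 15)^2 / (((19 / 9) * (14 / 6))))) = -259350 / 113018161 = -0.00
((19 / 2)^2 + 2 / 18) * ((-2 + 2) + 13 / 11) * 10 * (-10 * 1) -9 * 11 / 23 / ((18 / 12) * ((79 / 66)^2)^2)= -947240966785199 / 88689334437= -10680.44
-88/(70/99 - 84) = 4356/4123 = 1.06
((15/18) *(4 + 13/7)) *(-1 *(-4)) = 410/21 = 19.52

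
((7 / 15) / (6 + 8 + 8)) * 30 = 7 / 11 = 0.64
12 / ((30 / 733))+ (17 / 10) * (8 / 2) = 300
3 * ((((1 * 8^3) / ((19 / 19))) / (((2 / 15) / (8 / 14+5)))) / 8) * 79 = 4436640 / 7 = 633805.71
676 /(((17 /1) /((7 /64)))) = 1183 /272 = 4.35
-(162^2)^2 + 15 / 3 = -688747531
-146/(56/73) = -5329/28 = -190.32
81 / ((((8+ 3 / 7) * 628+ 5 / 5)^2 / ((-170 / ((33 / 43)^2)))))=-15402170 / 18464189689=-0.00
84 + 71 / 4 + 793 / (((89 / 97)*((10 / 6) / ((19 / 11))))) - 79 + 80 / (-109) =1958627797 / 2134220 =917.73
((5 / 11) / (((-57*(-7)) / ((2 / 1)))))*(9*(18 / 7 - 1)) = 30 / 931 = 0.03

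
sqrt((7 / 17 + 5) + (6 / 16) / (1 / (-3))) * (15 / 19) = 15 * sqrt(19822) / 1292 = 1.63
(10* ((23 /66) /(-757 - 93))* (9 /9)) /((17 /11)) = -23 /8670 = -0.00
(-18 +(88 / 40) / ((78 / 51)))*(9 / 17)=-19377 / 2210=-8.77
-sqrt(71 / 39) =-sqrt(2769) / 39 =-1.35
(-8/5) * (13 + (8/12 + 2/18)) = -992/45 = -22.04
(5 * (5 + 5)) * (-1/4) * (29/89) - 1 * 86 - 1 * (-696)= 107855/178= 605.93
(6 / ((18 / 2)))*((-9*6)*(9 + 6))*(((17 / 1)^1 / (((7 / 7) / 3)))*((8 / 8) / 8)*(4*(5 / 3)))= -22950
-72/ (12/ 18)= -108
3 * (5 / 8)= 15 / 8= 1.88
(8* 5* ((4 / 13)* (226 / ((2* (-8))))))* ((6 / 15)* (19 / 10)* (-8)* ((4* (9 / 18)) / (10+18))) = 75.50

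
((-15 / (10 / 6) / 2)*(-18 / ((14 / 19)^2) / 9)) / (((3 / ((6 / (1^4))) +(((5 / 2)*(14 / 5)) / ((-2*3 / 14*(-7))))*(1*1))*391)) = 0.01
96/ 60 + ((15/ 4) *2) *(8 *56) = 3361.60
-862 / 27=-31.93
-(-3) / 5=3 / 5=0.60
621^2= 385641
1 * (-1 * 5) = -5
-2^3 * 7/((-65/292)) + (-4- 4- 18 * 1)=225.57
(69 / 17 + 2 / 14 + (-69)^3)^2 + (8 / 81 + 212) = 107915402730.92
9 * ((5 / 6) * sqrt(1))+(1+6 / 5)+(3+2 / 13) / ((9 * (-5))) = 11267 / 1170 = 9.63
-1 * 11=-11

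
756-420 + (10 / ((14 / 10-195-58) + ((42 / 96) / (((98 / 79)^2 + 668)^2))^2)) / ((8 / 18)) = 32981025337448131158926460355667568 / 98183945530466742723477340026763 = 335.91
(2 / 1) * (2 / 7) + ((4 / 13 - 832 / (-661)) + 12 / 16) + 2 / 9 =6734597 / 2165436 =3.11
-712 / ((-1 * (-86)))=-356 / 43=-8.28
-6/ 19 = -0.32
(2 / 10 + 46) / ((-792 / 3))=-7 / 40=-0.18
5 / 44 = 0.11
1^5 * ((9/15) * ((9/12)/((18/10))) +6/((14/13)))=163/28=5.82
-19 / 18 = -1.06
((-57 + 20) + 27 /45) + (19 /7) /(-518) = -660027 /18130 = -36.41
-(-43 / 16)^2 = -1849 / 256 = -7.22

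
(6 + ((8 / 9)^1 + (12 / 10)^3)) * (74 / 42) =15.18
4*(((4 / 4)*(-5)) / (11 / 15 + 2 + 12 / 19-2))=-5700 / 389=-14.65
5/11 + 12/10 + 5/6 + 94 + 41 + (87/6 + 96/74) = 935806/6105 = 153.29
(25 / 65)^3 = 125 / 2197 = 0.06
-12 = -12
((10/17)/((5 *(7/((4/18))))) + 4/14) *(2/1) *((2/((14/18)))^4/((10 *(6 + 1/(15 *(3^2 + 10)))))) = 0.42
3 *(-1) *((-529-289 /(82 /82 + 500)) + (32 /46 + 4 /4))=6082775 /3841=1583.64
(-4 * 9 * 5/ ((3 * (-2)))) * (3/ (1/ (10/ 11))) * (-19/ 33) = -5700/ 121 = -47.11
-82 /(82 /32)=-32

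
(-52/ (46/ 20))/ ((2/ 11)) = -2860/ 23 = -124.35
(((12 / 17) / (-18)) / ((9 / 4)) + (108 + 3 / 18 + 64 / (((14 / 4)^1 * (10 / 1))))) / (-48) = -3533587 / 1542240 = -2.29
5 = 5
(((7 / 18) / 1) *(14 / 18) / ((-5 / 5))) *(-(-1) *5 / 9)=-245 / 1458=-0.17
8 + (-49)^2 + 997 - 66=3340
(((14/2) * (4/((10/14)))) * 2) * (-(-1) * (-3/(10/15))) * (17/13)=-29988/65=-461.35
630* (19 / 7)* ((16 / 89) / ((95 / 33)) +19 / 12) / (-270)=-166981 / 16020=-10.42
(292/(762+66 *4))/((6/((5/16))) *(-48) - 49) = -730/2489589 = -0.00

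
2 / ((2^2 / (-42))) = -21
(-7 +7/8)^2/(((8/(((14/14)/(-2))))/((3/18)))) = -2401/6144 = -0.39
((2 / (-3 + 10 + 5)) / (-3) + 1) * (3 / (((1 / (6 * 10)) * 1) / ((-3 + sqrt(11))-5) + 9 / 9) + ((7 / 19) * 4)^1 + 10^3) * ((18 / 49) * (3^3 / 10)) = 940.94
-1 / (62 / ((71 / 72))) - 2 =-8999 / 4464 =-2.02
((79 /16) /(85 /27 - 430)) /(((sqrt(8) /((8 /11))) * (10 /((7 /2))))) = -14931 * sqrt(2) /20284000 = -0.00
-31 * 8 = -248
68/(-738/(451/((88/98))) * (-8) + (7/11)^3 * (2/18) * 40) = 9978507/1893046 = 5.27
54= 54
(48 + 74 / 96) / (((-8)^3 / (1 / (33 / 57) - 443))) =1893869 / 45056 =42.03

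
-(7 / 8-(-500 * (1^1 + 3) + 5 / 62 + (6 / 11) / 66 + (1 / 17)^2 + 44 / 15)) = -259889586467 / 130084680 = -1997.85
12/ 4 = 3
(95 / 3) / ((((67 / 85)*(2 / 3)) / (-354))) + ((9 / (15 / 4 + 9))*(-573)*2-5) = -25224754 / 1139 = -22146.40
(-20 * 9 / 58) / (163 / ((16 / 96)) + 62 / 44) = -1980 / 624863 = -0.00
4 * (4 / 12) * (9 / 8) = 3 / 2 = 1.50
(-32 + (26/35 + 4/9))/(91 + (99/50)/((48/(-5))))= -310592/915201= -0.34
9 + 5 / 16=149 / 16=9.31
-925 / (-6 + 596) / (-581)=185 / 68558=0.00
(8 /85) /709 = 8 /60265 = 0.00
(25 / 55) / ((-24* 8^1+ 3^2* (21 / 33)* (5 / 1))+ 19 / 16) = -80 / 28543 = -0.00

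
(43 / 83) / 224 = 43 / 18592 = 0.00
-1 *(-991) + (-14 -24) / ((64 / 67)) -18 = 933.22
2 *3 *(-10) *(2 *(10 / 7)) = -1200 / 7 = -171.43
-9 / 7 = -1.29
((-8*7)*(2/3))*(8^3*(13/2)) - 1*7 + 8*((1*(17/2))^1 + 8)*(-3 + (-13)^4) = 10936211/3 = 3645403.67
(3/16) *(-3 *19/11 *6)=-513/88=-5.83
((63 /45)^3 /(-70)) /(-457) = 49 /571250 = 0.00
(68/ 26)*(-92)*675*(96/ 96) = -2111400/ 13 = -162415.38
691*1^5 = 691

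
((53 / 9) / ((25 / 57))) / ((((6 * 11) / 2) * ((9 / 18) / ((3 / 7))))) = 2014 / 5775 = 0.35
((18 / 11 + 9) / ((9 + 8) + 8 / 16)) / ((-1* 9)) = -26 / 385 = -0.07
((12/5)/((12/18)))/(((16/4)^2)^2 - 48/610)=549/39028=0.01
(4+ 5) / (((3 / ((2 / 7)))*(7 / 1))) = 6 / 49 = 0.12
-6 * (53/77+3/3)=-780/77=-10.13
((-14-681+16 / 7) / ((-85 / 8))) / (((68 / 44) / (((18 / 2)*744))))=2857263552 / 10115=282477.86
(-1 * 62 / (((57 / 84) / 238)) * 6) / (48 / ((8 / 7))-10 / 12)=-14874048 / 4693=-3169.41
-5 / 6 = -0.83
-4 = -4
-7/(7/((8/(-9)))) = 8/9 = 0.89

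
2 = 2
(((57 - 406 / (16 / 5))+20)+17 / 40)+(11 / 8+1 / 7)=-47.93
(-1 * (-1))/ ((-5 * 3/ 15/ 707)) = -707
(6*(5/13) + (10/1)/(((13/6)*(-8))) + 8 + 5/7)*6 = 5703/91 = 62.67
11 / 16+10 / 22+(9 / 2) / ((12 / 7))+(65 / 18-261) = -401737 / 1584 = -253.62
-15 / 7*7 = -15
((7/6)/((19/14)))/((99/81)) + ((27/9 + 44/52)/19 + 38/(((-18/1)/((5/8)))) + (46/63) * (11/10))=0.39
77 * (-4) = -308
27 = 27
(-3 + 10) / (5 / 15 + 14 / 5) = 105 / 47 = 2.23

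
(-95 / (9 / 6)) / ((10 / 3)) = -19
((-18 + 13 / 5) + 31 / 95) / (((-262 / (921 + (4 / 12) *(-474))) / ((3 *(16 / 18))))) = 4370464 / 37335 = 117.06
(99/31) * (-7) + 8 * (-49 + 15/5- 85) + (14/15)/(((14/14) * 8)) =-1990643/1860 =-1070.24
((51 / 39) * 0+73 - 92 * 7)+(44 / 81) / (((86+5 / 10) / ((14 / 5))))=-40005883 / 70065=-570.98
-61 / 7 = -8.71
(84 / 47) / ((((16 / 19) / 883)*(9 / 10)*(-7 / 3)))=-83885 / 94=-892.39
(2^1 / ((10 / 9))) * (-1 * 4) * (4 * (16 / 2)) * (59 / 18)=-3776 / 5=-755.20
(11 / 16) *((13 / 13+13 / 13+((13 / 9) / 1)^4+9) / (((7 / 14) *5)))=277013 / 65610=4.22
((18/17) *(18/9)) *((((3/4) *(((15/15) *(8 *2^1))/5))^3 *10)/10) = 62208/2125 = 29.27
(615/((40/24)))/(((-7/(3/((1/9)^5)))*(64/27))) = -1764915561/448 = -3939543.66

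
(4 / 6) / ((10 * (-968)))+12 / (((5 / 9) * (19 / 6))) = 6.82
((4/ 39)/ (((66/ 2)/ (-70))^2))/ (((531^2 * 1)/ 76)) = 1489600/ 11975165631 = 0.00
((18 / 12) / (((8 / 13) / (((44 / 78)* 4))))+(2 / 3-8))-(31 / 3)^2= -1955 / 18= -108.61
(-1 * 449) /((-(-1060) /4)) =-449 /265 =-1.69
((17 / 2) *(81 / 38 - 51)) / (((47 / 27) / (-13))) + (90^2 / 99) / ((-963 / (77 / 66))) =39124768589 / 12612732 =3102.01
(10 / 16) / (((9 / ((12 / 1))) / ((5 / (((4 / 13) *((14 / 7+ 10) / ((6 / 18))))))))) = 325 / 864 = 0.38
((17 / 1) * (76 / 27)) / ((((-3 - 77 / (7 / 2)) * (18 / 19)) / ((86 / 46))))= -527782 / 139725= -3.78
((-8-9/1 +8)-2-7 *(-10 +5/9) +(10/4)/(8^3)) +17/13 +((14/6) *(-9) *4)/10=28768109/599040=48.02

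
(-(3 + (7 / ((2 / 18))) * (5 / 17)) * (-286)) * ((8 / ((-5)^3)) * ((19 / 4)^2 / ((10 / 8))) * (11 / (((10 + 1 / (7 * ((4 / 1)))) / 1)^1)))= -23277430176 / 2985625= -7796.50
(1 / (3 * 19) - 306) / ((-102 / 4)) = 34882 / 2907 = 12.00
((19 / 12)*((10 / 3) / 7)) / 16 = 95 / 2016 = 0.05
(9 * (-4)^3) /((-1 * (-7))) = -82.29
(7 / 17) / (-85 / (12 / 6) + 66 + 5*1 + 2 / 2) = 14 / 1003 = 0.01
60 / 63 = 20 / 21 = 0.95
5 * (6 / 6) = 5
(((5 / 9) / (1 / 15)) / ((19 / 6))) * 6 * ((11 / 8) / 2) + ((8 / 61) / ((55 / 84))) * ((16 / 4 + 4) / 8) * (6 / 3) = 2870019 / 254980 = 11.26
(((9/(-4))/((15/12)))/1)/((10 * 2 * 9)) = -1/100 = -0.01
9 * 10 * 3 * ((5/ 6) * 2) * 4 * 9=16200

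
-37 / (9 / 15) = -185 / 3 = -61.67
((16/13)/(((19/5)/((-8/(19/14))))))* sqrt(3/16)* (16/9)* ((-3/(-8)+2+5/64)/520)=-2198* sqrt(3)/549081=-0.01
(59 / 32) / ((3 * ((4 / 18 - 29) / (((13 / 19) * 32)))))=-2301 / 4921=-0.47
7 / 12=0.58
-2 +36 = 34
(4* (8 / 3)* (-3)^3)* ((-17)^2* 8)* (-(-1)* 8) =-5326848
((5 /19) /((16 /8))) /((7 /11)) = 55 /266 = 0.21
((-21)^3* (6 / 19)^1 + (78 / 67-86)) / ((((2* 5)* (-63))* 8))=273637 / 458280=0.60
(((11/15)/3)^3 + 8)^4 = 4126.00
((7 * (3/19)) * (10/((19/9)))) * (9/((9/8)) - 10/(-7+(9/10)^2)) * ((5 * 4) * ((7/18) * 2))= 174988800/223459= 783.09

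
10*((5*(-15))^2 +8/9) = 506330/9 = 56258.89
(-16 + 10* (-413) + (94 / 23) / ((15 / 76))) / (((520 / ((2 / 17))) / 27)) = -6404517 / 254150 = -25.20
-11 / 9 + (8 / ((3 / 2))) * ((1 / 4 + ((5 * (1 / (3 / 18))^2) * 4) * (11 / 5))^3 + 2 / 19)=21206542895.42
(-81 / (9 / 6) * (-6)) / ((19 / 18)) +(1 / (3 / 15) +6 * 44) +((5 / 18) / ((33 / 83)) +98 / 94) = 306430283 / 530442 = 577.69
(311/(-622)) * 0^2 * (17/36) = 0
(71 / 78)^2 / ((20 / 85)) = 85697 / 24336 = 3.52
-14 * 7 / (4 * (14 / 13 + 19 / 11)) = -7007 / 802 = -8.74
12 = 12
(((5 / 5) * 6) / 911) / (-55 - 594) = -6 / 591239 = -0.00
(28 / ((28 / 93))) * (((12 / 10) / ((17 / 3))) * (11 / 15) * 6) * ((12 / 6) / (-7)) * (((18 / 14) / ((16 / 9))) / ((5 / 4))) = -1491534 / 104125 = -14.32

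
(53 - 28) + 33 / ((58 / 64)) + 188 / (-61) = 103189 / 1769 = 58.33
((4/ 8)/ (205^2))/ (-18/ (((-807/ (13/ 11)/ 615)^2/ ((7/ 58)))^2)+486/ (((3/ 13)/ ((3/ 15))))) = 64472699759733001/ 2281518655283176406891235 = 0.00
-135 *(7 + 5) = -1620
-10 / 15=-2 / 3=-0.67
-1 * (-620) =620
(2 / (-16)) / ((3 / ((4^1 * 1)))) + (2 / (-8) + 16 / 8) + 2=43 / 12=3.58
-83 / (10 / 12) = -498 / 5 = -99.60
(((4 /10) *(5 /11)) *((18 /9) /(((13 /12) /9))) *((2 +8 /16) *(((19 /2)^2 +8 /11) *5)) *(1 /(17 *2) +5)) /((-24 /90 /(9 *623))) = -38860401958875 /106964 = -363303559.69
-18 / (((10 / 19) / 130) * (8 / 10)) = -11115 / 2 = -5557.50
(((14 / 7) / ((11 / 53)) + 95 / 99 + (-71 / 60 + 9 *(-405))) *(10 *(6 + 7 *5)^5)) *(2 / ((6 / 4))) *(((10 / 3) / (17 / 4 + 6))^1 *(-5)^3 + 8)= 163380004394914976 / 891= 183367008299567.87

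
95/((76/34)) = 85/2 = 42.50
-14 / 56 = -1 / 4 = -0.25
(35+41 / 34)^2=1515361 / 1156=1310.87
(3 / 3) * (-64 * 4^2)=-1024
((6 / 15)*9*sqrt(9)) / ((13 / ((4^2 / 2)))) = 6.65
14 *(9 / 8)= 63 / 4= 15.75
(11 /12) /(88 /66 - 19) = -11 /212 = -0.05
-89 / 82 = -1.09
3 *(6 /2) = 9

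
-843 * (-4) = 3372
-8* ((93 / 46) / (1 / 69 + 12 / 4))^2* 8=-77841 / 2704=-28.79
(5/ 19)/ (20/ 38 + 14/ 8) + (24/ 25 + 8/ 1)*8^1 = 310516/ 4325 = 71.80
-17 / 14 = -1.21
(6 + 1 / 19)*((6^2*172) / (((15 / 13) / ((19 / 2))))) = 308568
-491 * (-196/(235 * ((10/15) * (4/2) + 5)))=288708/4465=64.66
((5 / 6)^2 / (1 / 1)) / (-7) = -25 / 252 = -0.10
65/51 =1.27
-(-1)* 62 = 62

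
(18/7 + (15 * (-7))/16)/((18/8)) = -149/84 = -1.77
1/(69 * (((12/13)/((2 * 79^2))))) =81133/414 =195.97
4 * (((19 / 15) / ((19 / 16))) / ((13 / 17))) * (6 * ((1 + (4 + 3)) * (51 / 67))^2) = 362225664 / 291785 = 1241.41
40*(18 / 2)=360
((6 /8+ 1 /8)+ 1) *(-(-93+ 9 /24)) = 11115 /64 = 173.67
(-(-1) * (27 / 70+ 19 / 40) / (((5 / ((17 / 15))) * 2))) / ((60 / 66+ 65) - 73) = -45067 / 3276000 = -0.01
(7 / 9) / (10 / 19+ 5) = 19 / 135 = 0.14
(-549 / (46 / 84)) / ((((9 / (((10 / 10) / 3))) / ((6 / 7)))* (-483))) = 244 / 3703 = 0.07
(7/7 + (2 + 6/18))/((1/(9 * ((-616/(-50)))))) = 1848/5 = 369.60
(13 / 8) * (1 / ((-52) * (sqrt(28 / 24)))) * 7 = -sqrt(42) / 32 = -0.20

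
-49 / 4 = -12.25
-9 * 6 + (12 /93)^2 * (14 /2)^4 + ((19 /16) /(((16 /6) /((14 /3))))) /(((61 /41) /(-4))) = -18394861 /937936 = -19.61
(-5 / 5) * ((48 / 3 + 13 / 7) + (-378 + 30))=2311 / 7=330.14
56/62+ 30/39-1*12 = -4162/403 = -10.33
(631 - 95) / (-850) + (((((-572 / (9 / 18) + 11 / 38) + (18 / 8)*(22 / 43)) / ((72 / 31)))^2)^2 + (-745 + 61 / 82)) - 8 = 1862313708427806924412264456817 / 31799549019068108800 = 58564154708.96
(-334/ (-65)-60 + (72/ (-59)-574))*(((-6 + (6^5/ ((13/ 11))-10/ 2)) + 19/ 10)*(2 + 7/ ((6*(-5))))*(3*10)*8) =-437568541114736/ 249275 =-1755364722.15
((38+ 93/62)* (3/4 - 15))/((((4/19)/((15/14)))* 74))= -1283355/33152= -38.71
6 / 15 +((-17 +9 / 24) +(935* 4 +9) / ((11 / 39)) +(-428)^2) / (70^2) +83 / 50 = 18176689 / 431200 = 42.15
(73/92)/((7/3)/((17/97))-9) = 3723/20240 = 0.18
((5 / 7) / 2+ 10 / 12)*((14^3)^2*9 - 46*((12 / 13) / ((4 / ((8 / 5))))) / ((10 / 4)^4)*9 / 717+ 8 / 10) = 657963805114508 / 8155875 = 80673600.95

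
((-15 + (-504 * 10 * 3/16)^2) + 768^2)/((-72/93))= -7661309/4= -1915327.25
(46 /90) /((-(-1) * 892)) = 23 /40140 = 0.00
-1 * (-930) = 930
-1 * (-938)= 938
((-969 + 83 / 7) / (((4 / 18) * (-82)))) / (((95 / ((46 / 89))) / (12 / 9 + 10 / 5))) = 462300 / 485317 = 0.95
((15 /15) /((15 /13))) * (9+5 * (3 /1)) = 104 /5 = 20.80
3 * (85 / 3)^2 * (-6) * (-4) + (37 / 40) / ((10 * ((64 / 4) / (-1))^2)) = 5918720037 / 102400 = 57800.00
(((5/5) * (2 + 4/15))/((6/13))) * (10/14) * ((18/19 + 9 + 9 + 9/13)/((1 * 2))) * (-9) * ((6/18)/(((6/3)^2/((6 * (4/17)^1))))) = -693/19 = -36.47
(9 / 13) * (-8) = -72 / 13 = -5.54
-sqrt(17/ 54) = -sqrt(102)/ 18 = -0.56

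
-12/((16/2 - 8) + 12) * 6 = -6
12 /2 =6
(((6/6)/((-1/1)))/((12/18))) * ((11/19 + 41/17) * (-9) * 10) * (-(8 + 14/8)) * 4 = -5085990/323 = -15746.10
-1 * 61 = -61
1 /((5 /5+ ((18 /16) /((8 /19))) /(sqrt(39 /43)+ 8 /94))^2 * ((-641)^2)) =1048540950571995136 /2786966635675699250898601-12647796957609984 * sqrt(1677) /2786966635675699250898601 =0.00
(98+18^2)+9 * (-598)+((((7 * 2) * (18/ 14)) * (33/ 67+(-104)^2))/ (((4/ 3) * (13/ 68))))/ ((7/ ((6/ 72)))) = 50397625/ 12194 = 4132.99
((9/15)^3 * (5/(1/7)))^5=241162079949/9765625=24695.00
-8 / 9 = -0.89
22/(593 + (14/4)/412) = 18128/488639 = 0.04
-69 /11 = -6.27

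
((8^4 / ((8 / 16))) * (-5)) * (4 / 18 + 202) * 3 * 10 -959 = -745474877 / 3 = -248491625.67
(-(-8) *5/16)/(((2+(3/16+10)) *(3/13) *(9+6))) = 8/135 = 0.06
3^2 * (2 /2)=9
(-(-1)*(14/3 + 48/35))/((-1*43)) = -634/4515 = -0.14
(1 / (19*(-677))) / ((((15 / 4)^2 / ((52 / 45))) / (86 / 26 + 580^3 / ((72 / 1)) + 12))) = -20291762624 / 1172140875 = -17.31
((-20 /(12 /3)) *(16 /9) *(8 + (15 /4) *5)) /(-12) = 19.81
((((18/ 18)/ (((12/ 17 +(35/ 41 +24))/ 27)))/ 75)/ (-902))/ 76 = -153/ 744667000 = -0.00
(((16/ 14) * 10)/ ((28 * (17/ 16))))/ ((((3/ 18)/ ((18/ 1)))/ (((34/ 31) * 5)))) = 345600/ 1519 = 227.52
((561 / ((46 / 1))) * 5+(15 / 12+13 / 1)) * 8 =13842 / 23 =601.83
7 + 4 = 11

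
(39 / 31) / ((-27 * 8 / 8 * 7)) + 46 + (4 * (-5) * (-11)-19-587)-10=-683563 / 1953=-350.01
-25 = -25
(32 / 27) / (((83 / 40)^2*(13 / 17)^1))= 870400 / 2418039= 0.36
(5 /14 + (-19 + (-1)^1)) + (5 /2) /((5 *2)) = -543 /28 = -19.39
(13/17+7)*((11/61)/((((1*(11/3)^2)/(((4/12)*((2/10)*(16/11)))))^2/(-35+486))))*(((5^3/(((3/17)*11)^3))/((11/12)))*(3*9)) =19656069120/1188717431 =16.54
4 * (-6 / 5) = -4.80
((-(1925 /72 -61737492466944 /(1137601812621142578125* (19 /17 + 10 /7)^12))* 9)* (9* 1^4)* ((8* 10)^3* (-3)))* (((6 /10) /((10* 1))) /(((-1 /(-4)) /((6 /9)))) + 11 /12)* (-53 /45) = -5407118110427721199594866478235030186340936782452344704 /1281878196785002357665268576972146468798828125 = -4218121600.00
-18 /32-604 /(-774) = 1349 /6192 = 0.22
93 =93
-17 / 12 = -1.42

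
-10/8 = -5/4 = -1.25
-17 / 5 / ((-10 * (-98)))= -17 / 4900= -0.00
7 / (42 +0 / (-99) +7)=1 / 7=0.14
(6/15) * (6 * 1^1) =12/5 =2.40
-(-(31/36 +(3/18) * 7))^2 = -4.11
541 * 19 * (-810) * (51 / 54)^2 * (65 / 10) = -193091015 / 4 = -48272753.75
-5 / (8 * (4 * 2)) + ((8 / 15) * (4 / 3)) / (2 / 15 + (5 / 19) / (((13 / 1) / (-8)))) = -253723 / 10176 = -24.93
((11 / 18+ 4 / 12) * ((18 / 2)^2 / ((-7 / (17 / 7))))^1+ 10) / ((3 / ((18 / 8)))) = -4863 / 392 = -12.41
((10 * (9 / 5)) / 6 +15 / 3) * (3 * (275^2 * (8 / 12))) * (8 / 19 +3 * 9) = 630410000 / 19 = 33179473.68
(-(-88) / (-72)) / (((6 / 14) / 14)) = -1078 / 27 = -39.93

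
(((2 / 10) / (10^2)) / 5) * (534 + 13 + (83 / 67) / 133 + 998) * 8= 4.94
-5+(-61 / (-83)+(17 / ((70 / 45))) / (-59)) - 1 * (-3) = -99429 / 68558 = -1.45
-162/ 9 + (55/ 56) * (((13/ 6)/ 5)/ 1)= -5905/ 336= -17.57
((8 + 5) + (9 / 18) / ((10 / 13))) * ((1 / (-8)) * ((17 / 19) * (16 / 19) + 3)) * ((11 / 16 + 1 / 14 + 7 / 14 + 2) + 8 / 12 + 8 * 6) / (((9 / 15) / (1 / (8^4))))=-307328905 / 2271215616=-0.14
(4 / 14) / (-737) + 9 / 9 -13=-61910 / 5159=-12.00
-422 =-422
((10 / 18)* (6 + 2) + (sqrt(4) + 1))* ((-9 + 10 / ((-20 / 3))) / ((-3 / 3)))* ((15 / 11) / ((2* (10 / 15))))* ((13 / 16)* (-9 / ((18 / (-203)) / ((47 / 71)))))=872572155 / 199936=4364.26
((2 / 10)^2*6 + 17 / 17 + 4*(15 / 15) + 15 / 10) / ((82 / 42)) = 7077 / 2050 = 3.45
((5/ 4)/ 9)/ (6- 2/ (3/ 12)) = -5/ 72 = -0.07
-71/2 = -35.50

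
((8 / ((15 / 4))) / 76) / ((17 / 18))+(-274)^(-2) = 0.03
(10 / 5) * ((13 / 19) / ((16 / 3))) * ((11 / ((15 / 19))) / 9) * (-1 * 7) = -1001 / 360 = -2.78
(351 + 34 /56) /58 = 9845 /1624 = 6.06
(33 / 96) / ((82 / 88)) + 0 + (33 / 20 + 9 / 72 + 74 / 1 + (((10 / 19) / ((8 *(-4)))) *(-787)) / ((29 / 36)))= 41663413 / 451820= 92.21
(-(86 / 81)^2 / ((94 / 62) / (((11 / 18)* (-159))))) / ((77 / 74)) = 449610236 / 6475707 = 69.43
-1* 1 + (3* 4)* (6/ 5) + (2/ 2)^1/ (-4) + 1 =14.15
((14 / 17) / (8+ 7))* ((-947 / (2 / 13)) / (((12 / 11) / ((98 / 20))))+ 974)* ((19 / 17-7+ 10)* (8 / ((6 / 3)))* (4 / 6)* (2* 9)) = -1254766324 / 4335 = -289450.13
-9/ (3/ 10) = -30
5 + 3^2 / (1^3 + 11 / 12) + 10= 453 / 23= 19.70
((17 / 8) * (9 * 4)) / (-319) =-153 / 638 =-0.24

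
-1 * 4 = -4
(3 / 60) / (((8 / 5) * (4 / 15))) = 15 / 128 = 0.12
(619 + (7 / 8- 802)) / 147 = -1457 / 1176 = -1.24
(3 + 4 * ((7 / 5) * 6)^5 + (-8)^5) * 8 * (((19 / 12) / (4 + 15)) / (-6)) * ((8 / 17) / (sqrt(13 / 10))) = -6168.98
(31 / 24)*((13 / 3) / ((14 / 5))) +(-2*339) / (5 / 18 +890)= 19988743 / 16153200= 1.24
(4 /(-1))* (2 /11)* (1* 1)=-8 /11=-0.73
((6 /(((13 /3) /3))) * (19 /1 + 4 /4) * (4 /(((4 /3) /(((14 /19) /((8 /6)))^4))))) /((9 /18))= 78764805 /1694173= 46.49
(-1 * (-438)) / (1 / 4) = 1752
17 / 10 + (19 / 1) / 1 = 207 / 10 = 20.70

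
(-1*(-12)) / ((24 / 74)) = 37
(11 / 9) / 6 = 11 / 54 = 0.20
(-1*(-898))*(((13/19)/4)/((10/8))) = 11674/95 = 122.88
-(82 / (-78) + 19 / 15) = -14 / 65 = -0.22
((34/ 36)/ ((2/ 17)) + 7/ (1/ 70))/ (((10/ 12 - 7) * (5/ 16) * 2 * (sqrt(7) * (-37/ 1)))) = 71716 * sqrt(7)/ 143745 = 1.32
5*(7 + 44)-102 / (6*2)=493 / 2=246.50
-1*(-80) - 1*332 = -252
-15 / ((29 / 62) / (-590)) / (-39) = -182900 / 377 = -485.15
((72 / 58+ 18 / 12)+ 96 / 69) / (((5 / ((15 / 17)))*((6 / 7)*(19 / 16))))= 154364 / 215441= 0.72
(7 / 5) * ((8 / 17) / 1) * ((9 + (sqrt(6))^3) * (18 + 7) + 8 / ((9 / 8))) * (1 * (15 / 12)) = 29246 / 153 + 2100 * sqrt(6) / 17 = 493.73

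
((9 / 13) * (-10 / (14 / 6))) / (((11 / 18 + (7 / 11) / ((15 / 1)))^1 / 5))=-1336500 / 58877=-22.70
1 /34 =0.03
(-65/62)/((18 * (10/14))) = -91/1116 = -0.08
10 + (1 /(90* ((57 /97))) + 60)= 359197 /5130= 70.02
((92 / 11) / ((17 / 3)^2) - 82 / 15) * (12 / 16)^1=-124129 / 31790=-3.90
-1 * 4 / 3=-4 / 3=-1.33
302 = 302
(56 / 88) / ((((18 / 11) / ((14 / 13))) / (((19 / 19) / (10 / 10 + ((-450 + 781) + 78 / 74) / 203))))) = 368039 / 2316249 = 0.16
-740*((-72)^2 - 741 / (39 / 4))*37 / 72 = -17482130 / 9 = -1942458.89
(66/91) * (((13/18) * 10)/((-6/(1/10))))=-11/126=-0.09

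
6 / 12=1 / 2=0.50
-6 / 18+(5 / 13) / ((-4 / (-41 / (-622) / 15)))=-10795 / 32344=-0.33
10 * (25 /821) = 250 /821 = 0.30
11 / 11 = 1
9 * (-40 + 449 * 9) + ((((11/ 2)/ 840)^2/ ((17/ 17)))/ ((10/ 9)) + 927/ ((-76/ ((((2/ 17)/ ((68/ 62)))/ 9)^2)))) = 1612793967397845011/ 44788637376000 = 36009.00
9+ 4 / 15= 9.27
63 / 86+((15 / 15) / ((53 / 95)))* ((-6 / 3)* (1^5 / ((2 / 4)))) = -29341 / 4558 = -6.44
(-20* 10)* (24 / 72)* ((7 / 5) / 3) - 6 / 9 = -286 / 9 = -31.78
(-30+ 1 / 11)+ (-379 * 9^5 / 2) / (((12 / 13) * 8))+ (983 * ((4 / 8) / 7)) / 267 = -1993812608467 / 1315776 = -1515313.10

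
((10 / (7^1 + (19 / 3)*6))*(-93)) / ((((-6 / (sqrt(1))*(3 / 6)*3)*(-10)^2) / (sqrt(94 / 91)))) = 31*sqrt(8554) / 122850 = 0.02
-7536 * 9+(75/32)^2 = -69446151/1024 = -67818.51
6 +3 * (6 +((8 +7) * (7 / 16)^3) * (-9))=-40611 / 4096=-9.91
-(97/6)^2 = -261.36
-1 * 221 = -221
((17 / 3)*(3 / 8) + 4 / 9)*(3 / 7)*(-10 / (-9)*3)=925 / 252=3.67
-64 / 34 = -32 / 17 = -1.88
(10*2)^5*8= 25600000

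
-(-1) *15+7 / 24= 367 / 24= 15.29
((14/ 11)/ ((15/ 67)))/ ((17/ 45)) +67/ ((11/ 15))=1809/ 17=106.41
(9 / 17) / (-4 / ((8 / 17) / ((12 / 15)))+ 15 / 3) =-5 / 17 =-0.29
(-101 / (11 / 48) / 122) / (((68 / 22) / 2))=-2424 / 1037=-2.34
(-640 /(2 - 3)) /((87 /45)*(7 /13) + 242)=124800 /47393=2.63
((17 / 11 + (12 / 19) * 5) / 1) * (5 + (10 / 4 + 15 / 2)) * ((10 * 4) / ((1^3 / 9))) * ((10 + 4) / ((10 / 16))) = 568917.13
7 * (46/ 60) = 161/ 30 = 5.37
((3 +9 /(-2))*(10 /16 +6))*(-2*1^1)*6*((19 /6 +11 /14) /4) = 13197 /112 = 117.83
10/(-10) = -1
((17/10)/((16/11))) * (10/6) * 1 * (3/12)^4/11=0.00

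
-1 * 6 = -6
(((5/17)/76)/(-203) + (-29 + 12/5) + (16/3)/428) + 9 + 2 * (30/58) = -6968066353/420952980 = -16.55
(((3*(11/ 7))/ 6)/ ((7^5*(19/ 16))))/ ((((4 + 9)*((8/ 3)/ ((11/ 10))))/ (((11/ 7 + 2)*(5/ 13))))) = 9075/ 5288793146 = 0.00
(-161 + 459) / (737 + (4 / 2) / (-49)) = 14602 / 36111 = 0.40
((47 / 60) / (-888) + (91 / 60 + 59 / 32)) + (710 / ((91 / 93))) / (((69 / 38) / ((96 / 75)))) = 2870720821 / 5575752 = 514.86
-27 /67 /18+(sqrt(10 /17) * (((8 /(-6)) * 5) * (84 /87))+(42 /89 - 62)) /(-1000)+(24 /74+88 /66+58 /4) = 14 * sqrt(170) /36975+2680136753 /165473250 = 16.20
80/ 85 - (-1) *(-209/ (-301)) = 8369/ 5117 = 1.64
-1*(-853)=853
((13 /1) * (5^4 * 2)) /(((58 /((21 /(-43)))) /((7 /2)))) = -1194375 /2494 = -478.90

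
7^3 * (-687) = -235641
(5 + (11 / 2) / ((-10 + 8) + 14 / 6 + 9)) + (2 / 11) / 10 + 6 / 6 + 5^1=35751 / 3080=11.61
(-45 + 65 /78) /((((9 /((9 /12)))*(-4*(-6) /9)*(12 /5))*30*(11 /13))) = -3445 /152064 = -0.02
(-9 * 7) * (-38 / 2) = 1197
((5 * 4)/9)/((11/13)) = 2.63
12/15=4/5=0.80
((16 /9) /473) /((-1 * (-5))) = 16 /21285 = 0.00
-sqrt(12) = -2 * sqrt(3) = -3.46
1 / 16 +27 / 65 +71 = 74337 / 1040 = 71.48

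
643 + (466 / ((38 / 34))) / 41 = 508819 / 779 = 653.17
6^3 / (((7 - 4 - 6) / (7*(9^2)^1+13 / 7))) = -286704 / 7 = -40957.71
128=128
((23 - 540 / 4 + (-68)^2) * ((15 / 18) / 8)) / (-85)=-94 / 17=-5.53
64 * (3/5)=192/5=38.40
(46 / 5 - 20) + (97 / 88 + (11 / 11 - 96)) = -46067 / 440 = -104.70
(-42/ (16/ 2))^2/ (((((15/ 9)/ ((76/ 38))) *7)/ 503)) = 2376.68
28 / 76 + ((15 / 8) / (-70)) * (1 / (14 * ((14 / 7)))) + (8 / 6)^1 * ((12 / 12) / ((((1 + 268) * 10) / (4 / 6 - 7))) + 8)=7956260863 / 721264320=11.03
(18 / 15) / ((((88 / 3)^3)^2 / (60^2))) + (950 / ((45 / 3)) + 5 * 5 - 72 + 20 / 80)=722003523917 / 43537883136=16.58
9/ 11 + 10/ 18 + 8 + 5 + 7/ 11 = 15.01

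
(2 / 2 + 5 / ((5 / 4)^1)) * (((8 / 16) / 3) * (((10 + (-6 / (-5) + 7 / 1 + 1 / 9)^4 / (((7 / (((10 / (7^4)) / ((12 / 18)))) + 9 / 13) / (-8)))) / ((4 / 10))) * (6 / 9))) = -359280472901 / 10758038895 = -33.40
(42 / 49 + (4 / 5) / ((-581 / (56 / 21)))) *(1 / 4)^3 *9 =11157 / 92960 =0.12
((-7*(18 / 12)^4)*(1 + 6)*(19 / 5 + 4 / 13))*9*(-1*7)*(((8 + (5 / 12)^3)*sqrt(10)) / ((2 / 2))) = 2653193151*sqrt(10) / 5120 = 1638697.94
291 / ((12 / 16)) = 388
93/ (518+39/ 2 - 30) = 186/ 1015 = 0.18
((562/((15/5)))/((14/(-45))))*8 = -33720/7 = -4817.14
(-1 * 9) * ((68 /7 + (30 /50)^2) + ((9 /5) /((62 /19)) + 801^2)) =-62653375269 /10850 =-5774504.63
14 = 14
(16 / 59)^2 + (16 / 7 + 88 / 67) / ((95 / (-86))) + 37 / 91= -5601215559 / 2016247415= -2.78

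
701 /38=18.45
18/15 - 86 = -424/5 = -84.80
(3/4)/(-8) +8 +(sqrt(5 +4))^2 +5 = 701/32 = 21.91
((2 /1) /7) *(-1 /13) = -0.02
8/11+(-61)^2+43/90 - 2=3683003/990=3720.21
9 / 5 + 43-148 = -516 / 5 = -103.20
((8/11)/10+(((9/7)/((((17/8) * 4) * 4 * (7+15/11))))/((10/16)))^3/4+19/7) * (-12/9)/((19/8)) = -2514294097999912/1606948453716375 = -1.56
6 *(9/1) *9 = 486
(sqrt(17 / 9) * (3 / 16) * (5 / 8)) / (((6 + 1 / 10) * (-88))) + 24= 24 - 25 * sqrt(17) / 343552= 24.00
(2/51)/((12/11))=11/306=0.04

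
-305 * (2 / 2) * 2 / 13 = -610 / 13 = -46.92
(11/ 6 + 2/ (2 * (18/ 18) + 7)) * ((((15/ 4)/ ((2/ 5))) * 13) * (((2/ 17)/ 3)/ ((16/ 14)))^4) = 28872025/ 83130789888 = 0.00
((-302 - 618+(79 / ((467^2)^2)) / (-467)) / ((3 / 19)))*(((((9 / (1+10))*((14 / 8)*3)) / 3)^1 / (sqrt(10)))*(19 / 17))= -154916874660651712539*sqrt(10) / 166144512089960360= -2948.58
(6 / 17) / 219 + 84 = 104246 / 1241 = 84.00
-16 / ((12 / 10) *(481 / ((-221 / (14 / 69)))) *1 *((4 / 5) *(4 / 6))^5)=1484578125 / 2121728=699.70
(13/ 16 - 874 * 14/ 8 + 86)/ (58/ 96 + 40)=-69249/ 1949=-35.53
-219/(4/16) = -876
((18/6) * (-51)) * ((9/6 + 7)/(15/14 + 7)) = -18207/113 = -161.12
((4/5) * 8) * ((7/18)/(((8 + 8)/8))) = 56/45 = 1.24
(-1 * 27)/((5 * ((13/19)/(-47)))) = 24111/65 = 370.94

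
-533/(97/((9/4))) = -12.36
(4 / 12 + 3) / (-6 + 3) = -10 / 9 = -1.11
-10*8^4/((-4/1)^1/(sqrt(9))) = 30720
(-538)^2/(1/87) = 25181628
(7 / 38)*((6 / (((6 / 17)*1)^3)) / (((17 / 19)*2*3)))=2023 / 432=4.68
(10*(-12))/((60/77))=-154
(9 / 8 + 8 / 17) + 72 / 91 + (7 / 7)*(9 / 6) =48103 / 12376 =3.89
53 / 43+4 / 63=3511 / 2709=1.30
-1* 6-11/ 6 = -7.83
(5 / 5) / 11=1 / 11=0.09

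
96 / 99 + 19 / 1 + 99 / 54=1439 / 66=21.80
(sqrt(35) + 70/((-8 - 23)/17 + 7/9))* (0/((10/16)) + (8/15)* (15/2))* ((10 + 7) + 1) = -9639/2 + 72* sqrt(35) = -4393.54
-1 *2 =-2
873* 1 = 873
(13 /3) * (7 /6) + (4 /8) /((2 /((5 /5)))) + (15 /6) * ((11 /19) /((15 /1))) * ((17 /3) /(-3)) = 10513 /2052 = 5.12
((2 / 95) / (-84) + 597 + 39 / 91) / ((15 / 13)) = 30988607 / 59850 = 517.77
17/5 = 3.40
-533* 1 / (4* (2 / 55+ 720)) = -29315 / 158408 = -0.19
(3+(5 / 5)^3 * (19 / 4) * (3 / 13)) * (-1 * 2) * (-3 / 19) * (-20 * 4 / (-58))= 12780 / 7163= 1.78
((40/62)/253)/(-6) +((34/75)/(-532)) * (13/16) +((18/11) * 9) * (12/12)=36866717897/2503485600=14.73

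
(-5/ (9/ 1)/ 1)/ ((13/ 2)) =-10/ 117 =-0.09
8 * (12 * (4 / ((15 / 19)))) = 2432 / 5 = 486.40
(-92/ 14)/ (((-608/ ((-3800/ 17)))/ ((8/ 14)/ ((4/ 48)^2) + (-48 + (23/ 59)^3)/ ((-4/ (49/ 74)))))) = -22076253621425/ 101279778544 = -217.97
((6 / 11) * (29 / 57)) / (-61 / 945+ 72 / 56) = 27405 / 120593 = 0.23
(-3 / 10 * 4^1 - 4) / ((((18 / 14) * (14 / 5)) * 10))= -13 / 90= -0.14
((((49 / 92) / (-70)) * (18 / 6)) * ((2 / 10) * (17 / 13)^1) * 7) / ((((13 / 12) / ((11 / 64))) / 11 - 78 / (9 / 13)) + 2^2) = 907137 / 2346432400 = 0.00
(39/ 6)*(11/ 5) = 143/ 10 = 14.30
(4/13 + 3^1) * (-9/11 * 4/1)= -1548/143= -10.83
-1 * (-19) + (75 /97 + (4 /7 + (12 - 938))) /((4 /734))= -230391845 /1358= -169655.26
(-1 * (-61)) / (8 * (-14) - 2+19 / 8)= -0.55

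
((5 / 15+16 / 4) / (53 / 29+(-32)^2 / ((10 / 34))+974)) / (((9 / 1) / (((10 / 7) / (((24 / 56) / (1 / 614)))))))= 9425 / 16072213509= 0.00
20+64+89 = 173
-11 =-11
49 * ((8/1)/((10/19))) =3724/5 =744.80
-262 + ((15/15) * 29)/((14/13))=-3291/14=-235.07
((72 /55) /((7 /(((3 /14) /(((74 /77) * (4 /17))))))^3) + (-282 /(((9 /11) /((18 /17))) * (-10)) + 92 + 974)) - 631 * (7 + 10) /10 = 22530251898523 /756115566080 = 29.80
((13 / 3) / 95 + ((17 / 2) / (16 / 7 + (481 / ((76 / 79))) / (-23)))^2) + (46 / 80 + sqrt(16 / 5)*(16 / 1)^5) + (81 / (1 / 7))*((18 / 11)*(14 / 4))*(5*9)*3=124585692667584269201 / 284185997535000 + 4194304*sqrt(5) / 5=2314144.67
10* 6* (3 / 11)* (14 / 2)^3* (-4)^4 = 15805440 / 11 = 1436858.18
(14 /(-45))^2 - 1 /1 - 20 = -42329 /2025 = -20.90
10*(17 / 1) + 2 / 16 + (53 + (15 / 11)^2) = 217785 / 968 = 224.98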